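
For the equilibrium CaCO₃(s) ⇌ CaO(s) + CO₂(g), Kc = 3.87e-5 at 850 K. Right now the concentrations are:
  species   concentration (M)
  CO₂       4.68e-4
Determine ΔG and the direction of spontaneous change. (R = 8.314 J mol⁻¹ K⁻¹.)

ΔG = 17.6 kJ/mol; the forward reaction is non-spontaneous

(CaCO₃, CaO are pure solids — omitted from Qc.)
Qc = [CO₂] = 4.68e-4
ΔG = RT ln(Qc/Kc) = (8.314 J mol⁻¹ K⁻¹)(850 K) × ln(4.68e-4/3.87e-5)
   = (7.067 kJ/mol)(2.493) = 17.6 kJ/mol
ΔG > 0, so the forward reaction is non-spontaneous (proceeds in reverse).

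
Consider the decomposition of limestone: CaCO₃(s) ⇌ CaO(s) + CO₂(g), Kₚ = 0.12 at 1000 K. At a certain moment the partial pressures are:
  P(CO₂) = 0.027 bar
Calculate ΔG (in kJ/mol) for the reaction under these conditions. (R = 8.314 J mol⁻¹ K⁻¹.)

ΔG = -12.4 kJ/mol

(CaCO₃, CaO are pure solids — omitted from Qₚ.)
Qₚ = P(CO₂) = 0.0270
ΔG = RT ln(Qₚ/Kₚ) = (8.314 J mol⁻¹ K⁻¹)(1000 K) × ln(0.0270/0.12)
   = (8.314 kJ/mol)(-1.492) = -12.4 kJ/mol
ΔG < 0, so the forward reaction is spontaneous (proceeds forward).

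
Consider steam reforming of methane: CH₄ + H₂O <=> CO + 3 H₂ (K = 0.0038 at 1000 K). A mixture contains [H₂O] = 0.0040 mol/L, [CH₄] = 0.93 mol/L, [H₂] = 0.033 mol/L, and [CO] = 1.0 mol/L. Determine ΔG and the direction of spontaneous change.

Q = [CO]·[H₂]³ / ([CH₄]·[H₂O]) = (1.0)·(0.033)³ / ((0.93)·(0.0040)) = 0.00966
ΔG = RT ln(Q/K) = (8.314 J mol⁻¹ K⁻¹)(1000 K) × ln(0.00966/0.0038)
   = (8.314 kJ/mol)(0.9330) = 7.76 kJ/mol
ΔG > 0, so the forward reaction is non-spontaneous (proceeds in reverse).

ΔG = 7.76 kJ/mol; the forward reaction is non-spontaneous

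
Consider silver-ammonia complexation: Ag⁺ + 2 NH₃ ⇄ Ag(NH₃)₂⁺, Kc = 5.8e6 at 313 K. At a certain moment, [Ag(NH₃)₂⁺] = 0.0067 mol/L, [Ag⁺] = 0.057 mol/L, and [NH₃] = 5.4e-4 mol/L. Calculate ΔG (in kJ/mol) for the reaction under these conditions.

ΔG = -6.94 kJ/mol

Qc = [Ag(NH₃)₂⁺] / ([Ag⁺]·[NH₃]²) = (0.0067) / ((0.057)·(5.4e-4)²) = 4.03e5
ΔG = RT ln(Qc/Kc) = (8.314 J mol⁻¹ K⁻¹)(313 K) × ln(4.03e5/5.8e6)
   = (2.602 kJ/mol)(-2.667) = -6.94 kJ/mol
ΔG < 0, so the forward reaction is spontaneous (proceeds forward).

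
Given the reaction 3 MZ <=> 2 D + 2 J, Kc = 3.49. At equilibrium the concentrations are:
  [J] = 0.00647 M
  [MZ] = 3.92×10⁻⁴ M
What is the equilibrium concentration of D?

At equilibrium, Kc = [D]²·[J]² / [MZ]³ = 3.49.
([D])²·(0.00647)² / (3.92×10⁻⁴)³ = 3.49
[D]² = 5.02×10⁻⁶ ⇒ [D] = 0.00224 M

[D] = 0.00224 M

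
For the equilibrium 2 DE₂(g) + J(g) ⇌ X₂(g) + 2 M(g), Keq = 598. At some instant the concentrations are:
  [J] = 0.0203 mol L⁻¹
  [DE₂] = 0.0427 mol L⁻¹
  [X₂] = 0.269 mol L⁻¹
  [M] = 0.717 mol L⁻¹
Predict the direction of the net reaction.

Q = [X₂]·[M]² / ([DE₂]²·[J]) = (0.269)·(0.717)² / ((0.0427)²·(0.0203)) = 3740
Q = 3740 > Keq = 598, so the reverse reaction proceeds.

to the left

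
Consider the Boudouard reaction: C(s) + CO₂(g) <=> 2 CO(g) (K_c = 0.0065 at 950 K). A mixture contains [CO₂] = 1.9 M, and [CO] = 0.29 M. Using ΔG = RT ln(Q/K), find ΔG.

ΔG = 15.2 kJ/mol

(C is a pure solid — omitted from Q_c.)
Q_c = [CO]² / [CO₂] = (0.29)² / (1.9) = 0.0443
ΔG = RT ln(Q_c/K_c) = (8.314 J mol⁻¹ K⁻¹)(950 K) × ln(0.0443/0.0065)
   = (7.898 kJ/mol)(1.919) = 15.2 kJ/mol
ΔG > 0, so the forward reaction is non-spontaneous (proceeds in reverse).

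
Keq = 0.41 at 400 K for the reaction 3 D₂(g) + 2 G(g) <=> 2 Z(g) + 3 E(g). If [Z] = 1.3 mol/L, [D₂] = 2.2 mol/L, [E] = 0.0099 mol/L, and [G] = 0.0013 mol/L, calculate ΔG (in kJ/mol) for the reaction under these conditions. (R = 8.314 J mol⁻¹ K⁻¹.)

ΔG = -5.00 kJ/mol

Q = [Z]²·[E]³ / ([D₂]³·[G]²) = (1.3)²·(0.0099)³ / ((2.2)³·(0.0013)²) = 0.0911
ΔG = RT ln(Q/Keq) = (8.314 J mol⁻¹ K⁻¹)(400 K) × ln(0.0911/0.41)
   = (3.326 kJ/mol)(-1.504) = -5.00 kJ/mol
ΔG < 0, so the forward reaction is spontaneous (proceeds forward).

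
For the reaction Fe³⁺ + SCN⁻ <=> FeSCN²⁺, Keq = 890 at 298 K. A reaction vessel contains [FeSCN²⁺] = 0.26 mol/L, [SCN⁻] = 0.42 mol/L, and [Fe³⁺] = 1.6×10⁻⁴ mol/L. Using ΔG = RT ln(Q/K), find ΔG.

Q = [FeSCN²⁺] / ([Fe³⁺]·[SCN⁻]) = (0.26) / ((1.6×10⁻⁴)·(0.42)) = 3870
ΔG = RT ln(Q/Keq) = (8.314 J mol⁻¹ K⁻¹)(298 K) × ln(3870/890)
   = (2.478 kJ/mol)(1.470) = 3.64 kJ/mol
ΔG > 0, so the forward reaction is non-spontaneous (proceeds in reverse).

ΔG = 3.64 kJ/mol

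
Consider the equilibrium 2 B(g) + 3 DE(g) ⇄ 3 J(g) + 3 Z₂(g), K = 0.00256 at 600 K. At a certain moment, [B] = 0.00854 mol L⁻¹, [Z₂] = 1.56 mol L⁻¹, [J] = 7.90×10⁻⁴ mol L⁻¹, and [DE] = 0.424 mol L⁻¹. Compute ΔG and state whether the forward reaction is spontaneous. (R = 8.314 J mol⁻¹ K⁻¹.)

ΔG = -10.1 kJ/mol; the forward reaction is spontaneous

Q = [J]³·[Z₂]³ / ([B]²·[DE]³) = (7.90×10⁻⁴)³·(1.56)³ / ((0.00854)²·(0.424)³) = 3.37×10⁻⁴
ΔG = RT ln(Q/K) = (8.314 J mol⁻¹ K⁻¹)(600 K) × ln(3.37×10⁻⁴/0.00256)
   = (4.988 kJ/mol)(-2.028) = -10.1 kJ/mol
ΔG < 0, so the forward reaction is spontaneous (proceeds forward).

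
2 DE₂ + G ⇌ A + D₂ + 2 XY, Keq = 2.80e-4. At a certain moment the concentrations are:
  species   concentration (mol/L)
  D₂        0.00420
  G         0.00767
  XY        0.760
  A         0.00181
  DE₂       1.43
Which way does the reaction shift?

neither direction; the system is at equilibrium

Q = [A]·[D₂]·[XY]² / ([DE₂]²·[G]) = (0.00181)·(0.00420)·(0.760)² / ((1.43)²·(0.00767)) = 2.80e-4
Q = 2.80e-4 = Keq, so the system is already at equilibrium.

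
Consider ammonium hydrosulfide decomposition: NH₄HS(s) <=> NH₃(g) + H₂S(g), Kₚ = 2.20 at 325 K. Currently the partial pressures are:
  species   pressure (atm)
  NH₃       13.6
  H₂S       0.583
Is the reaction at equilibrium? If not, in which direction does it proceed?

(NH₄HS is a pure solid — omitted from Qₚ.)
Qₚ = P(NH₃)·P(H₂S) = (13.6)·(0.583) = 7.93
Qₚ = 7.93 > Kₚ = 2.20, so the reverse reaction proceeds.

in the reverse direction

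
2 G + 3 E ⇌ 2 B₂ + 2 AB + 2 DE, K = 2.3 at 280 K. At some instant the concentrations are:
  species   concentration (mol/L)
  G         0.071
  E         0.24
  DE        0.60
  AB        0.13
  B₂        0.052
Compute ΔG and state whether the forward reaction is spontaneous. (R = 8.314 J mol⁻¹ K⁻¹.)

Q = [B₂]²·[AB]²·[DE]² / ([G]²·[E]³) = (0.052)²·(0.13)²·(0.60)² / ((0.071)²·(0.24)³) = 0.236
ΔG = RT ln(Q/K) = (8.314 J mol⁻¹ K⁻¹)(280 K) × ln(0.236/2.3)
   = (2.328 kJ/mol)(-2.277) = -5.30 kJ/mol
ΔG < 0, so the forward reaction is spontaneous (proceeds forward).

ΔG = -5.30 kJ/mol; the forward reaction is spontaneous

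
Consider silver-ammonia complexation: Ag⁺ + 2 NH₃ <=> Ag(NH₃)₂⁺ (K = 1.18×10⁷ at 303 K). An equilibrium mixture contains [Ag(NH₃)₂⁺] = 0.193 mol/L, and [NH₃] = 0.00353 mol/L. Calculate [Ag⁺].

[Ag⁺] = 0.00131 mol/L

At equilibrium, K = [Ag(NH₃)₂⁺] / ([Ag⁺]·[NH₃]²) = 1.18×10⁷.
(0.193) / (([Ag⁺])·(0.00353)²) = 1.18×10⁷
[Ag⁺] = 0.00131 mol/L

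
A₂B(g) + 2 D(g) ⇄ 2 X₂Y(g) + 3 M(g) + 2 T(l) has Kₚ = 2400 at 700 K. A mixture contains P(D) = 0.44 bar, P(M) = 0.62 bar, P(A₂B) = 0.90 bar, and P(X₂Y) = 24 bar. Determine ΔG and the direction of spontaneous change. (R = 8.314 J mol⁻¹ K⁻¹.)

ΔG = -6.48 kJ/mol; the forward reaction is spontaneous

(T is a pure liquid — omitted from Qₚ.)
Qₚ = P(X₂Y)²·P(M)³ / (P(A₂B)·P(D)²) = (24)²·(0.62)³ / ((0.90)·(0.44)²) = 788
ΔG = RT ln(Qₚ/Kₚ) = (8.314 J mol⁻¹ K⁻¹)(700 K) × ln(788/2400)
   = (5.820 kJ/mol)(-1.114) = -6.48 kJ/mol
ΔG < 0, so the forward reaction is spontaneous (proceeds forward).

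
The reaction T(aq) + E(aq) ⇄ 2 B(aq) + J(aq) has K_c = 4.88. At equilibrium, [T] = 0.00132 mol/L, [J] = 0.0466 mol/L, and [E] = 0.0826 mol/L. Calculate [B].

[B] = 0.107 mol/L

At equilibrium, K_c = [B]²·[J] / ([T]·[E]) = 4.88.
([B])²·(0.0466) / ((0.00132)·(0.0826)) = 4.88
[B]² = 0.0114 ⇒ [B] = 0.107 mol/L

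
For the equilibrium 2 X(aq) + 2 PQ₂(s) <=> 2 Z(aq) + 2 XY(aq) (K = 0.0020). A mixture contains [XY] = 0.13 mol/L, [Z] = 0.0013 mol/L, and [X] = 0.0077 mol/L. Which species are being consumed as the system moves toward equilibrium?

(PQ₂ is a pure solid — omitted from Q.)
Q = [Z]²·[XY]² / [X]² = (0.0013)²·(0.13)² / (0.0077)² = 4.8e-4
Q = 4.8e-4 < K = 0.0020: net forward reaction.

X, PQ₂ (reactants)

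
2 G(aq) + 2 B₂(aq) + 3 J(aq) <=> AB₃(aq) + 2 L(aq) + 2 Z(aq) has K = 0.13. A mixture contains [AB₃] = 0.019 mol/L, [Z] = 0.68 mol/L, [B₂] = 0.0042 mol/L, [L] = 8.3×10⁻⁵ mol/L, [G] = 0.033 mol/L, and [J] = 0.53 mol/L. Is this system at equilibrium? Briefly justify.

Q = [AB₃]·[L]²·[Z]² / ([G]²·[B₂]²·[J]³) = (0.019)·(8.3×10⁻⁵)²·(0.68)² / ((0.033)²·(0.0042)²·(0.53)³) = 0.021
Q = 0.021 < K = 0.13: net forward reaction.

no; Q < K, reaction proceeds forward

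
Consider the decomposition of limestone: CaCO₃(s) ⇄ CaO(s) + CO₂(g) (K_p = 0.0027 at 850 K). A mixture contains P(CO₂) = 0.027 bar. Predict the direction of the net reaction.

toward reactants

(CaCO₃, CaO are pure solids — omitted from Q_p.)
Q_p = P(CO₂) = 0.027
Q_p = 0.027 > K_p = 0.0027, so the reverse reaction proceeds.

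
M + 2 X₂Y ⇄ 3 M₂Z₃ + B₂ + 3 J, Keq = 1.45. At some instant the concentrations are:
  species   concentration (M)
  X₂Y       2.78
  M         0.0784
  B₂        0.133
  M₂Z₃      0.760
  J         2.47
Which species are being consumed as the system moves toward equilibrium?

Q = [M₂Z₃]³·[B₂]·[J]³ / ([M]·[X₂Y]²) = (0.760)³·(0.133)·(2.47)³ / ((0.0784)·(2.78)²) = 1.45
Q = 1.45 = Keq; the system is at equilibrium.

none (at equilibrium)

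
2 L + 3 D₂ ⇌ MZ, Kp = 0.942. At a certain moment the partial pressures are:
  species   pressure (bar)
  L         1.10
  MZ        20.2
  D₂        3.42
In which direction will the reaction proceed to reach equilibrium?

forward (toward products)

Qp = P(MZ) / (P(L)²·P(D₂)³) = (20.2) / ((1.10)²·(3.42)³) = 0.417
Qp = 0.417 < Kp = 0.942, so the forward reaction proceeds.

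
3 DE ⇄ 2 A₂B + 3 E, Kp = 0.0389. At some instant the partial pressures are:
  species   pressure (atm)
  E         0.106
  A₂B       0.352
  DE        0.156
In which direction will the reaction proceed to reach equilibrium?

at equilibrium

Qp = P(A₂B)²·P(E)³ / P(DE)³ = (0.352)²·(0.106)³ / (0.156)³ = 0.0389
Qp = 0.0389 = Kp, so the system is already at equilibrium.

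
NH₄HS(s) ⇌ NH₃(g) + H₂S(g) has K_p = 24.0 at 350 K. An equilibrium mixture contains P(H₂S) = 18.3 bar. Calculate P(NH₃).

(NH₄HS is a pure solid — omitted from K_p.)
At equilibrium, K_p = P(NH₃)·P(H₂S) = 24.0.
(P(NH₃))·(18.3) = 24.0
P(NH₃) = 1.31 bar

P(NH₃) = 1.31 bar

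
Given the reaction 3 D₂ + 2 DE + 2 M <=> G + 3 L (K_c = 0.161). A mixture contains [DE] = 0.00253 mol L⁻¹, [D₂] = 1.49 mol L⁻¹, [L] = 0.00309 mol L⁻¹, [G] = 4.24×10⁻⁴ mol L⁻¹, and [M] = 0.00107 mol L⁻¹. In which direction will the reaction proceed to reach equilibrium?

to the left

Q_c = [G]·[L]³ / ([D₂]³·[DE]²·[M]²) = (4.24×10⁻⁴)·(0.00309)³ / ((1.49)³·(0.00253)²·(0.00107)²) = 0.516
Q_c = 0.516 > K_c = 0.161, so the reverse reaction proceeds.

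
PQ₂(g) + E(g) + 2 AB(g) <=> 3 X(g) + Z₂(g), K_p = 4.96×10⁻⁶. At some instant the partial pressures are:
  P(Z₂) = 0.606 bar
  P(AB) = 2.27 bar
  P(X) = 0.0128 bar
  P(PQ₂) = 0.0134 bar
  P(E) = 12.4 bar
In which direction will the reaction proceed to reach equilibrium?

toward products

Q_p = P(X)³·P(Z₂) / (P(PQ₂)·P(E)·P(AB)²) = (0.0128)³·(0.606) / ((0.0134)·(12.4)·(2.27)²) = 1.48×10⁻⁶
Q_p = 1.48×10⁻⁶ < K_p = 4.96×10⁻⁶, so the forward reaction proceeds.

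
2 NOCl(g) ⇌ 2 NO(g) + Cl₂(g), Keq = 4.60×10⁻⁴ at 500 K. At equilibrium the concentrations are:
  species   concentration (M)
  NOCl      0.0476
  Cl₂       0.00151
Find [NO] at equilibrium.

[NO] = 0.0263 M

At equilibrium, Keq = [NO]²·[Cl₂] / [NOCl]² = 4.60×10⁻⁴.
([NO])²·(0.00151) / (0.0476)² = 4.60×10⁻⁴
[NO]² = 6.90×10⁻⁴ ⇒ [NO] = 0.0263 M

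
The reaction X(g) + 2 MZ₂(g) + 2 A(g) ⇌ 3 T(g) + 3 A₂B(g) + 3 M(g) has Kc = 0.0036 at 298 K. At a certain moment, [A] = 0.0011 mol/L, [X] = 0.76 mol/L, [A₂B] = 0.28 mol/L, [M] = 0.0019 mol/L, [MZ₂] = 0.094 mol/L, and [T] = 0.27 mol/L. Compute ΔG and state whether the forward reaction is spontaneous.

ΔG = -5.67 kJ/mol; the forward reaction is spontaneous

Qc = [T]³·[A₂B]³·[M]³ / ([X]·[MZ₂]²·[A]²) = (0.27)³·(0.28)³·(0.0019)³ / ((0.76)·(0.094)²·(0.0011)²) = 3.65×10⁻⁴
ΔG = RT ln(Qc/Kc) = (8.314 J mol⁻¹ K⁻¹)(298 K) × ln(3.65×10⁻⁴/0.0036)
   = (2.478 kJ/mol)(-2.289) = -5.67 kJ/mol
ΔG < 0, so the forward reaction is spontaneous (proceeds forward).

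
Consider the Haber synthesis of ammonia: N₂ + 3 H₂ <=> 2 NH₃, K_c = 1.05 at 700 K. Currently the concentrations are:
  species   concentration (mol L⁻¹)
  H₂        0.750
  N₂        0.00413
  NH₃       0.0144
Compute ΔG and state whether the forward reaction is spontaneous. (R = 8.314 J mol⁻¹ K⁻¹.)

ΔG = -12.7 kJ/mol; the forward reaction is spontaneous

Q_c = [NH₃]² / ([N₂]·[H₂]³) = (0.0144)² / ((0.00413)·(0.750)³) = 0.119
ΔG = RT ln(Q_c/K_c) = (8.314 J mol⁻¹ K⁻¹)(700 K) × ln(0.119/1.05)
   = (5.820 kJ/mol)(-2.177) = -12.7 kJ/mol
ΔG < 0, so the forward reaction is spontaneous (proceeds forward).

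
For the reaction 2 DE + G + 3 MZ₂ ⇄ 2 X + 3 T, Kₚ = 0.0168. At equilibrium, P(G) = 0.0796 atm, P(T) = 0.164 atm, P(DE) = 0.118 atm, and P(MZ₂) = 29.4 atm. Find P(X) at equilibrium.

At equilibrium, Kₚ = P(X)²·P(T)³ / (P(DE)²·P(G)·P(MZ₂)³) = 0.0168.
(P(X))²·(0.164)³ / ((0.118)²·(0.0796)·(29.4)³) = 0.0168
P(X)² = 107 ⇒ P(X) = 10.4 atm

P(X) = 10.4 atm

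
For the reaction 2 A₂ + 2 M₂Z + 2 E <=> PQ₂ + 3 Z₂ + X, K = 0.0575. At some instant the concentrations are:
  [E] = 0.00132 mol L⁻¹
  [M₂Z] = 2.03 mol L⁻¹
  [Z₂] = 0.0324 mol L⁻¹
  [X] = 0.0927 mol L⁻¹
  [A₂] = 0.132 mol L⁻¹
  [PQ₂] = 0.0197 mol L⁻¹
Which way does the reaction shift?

to the left

Q = [PQ₂]·[Z₂]³·[X] / ([A₂]²·[M₂Z]²·[E]²) = (0.0197)·(0.0324)³·(0.0927) / ((0.132)²·(2.03)²·(0.00132)²) = 0.496
Q = 0.496 > K = 0.0575, so the reverse reaction proceeds.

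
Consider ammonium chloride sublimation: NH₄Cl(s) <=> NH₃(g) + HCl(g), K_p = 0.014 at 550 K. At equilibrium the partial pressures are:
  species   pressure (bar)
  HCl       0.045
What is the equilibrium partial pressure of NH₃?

(NH₄Cl is a pure solid — omitted from K_p.)
At equilibrium, K_p = P(NH₃)·P(HCl) = 0.014.
(P(NH₃))·(0.045) = 0.014
P(NH₃) = 0.311 = 0.31 bar

P(NH₃) = 0.31 bar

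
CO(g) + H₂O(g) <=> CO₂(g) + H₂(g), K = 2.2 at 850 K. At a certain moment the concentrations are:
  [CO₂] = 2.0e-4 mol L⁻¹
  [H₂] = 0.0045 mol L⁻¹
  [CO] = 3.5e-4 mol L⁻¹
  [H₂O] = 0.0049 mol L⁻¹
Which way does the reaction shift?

Q = [CO₂]·[H₂] / ([CO]·[H₂O]) = (2.0e-4)·(0.0045) / ((3.5e-4)·(0.0049)) = 0.52
Q = 0.52 < K = 2.2, so the forward reaction proceeds.

forward (toward products)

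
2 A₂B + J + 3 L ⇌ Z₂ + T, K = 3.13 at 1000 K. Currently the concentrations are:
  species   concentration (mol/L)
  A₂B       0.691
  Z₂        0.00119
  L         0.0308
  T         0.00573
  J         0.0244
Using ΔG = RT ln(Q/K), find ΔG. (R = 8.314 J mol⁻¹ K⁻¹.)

Q = [Z₂]·[T] / ([A₂B]²·[J]·[L]³) = (0.00119)·(0.00573) / ((0.691)²·(0.0244)·(0.0308)³) = 20.0
ΔG = RT ln(Q/K) = (8.314 J mol⁻¹ K⁻¹)(1000 K) × ln(20.0/3.13)
   = (8.314 kJ/mol)(1.855) = 15.4 kJ/mol
ΔG > 0, so the forward reaction is non-spontaneous (proceeds in reverse).

ΔG = 15.4 kJ/mol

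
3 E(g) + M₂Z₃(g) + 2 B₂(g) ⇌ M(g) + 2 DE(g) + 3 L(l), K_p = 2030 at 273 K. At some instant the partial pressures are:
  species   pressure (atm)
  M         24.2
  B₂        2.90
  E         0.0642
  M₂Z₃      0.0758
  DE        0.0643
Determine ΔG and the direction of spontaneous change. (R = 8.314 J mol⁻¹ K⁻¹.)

ΔG = -2.79 kJ/mol; the forward reaction is spontaneous

(L is a pure liquid — omitted from Q_p.)
Q_p = P(M)·P(DE)² / (P(E)³·P(M₂Z₃)·P(B₂)²) = (24.2)·(0.0643)² / ((0.0642)³·(0.0758)·(2.90)²) = 593
ΔG = RT ln(Q_p/K_p) = (8.314 J mol⁻¹ K⁻¹)(273 K) × ln(593/2030)
   = (2.270 kJ/mol)(-1.231) = -2.79 kJ/mol
ΔG < 0, so the forward reaction is spontaneous (proceeds forward).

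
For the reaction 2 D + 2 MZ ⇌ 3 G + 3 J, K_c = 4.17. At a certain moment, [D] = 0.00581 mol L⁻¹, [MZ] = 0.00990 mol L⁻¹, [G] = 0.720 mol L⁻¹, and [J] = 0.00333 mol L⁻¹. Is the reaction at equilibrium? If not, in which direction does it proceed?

at equilibrium

Q_c = [G]³·[J]³ / ([D]²·[MZ]²) = (0.720)³·(0.00333)³ / ((0.00581)²·(0.00990)²) = 4.17
Q_c = 4.17 = K_c, so the system is already at equilibrium.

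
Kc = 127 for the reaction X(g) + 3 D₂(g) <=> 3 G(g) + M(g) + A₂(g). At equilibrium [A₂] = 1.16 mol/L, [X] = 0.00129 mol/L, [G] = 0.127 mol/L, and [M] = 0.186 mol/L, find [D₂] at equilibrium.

At equilibrium, Kc = [G]³·[M]·[A₂] / ([X]·[D₂]³) = 127.
(0.127)³·(0.186)·(1.16) / ((0.00129)·([D₂])³) = 127
[D₂]³ = 0.00270 ⇒ [D₂] = 0.139 mol/L

[D₂] = 0.139 mol/L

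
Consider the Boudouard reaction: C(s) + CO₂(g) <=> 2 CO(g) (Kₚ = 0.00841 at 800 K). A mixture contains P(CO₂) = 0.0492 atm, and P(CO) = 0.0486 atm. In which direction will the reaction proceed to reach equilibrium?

(C is a pure solid — omitted from Qₚ.)
Qₚ = P(CO)² / P(CO₂) = (0.0486)² / (0.0492) = 0.0480
Qₚ = 0.0480 > Kₚ = 0.00841, so the reverse reaction proceeds.

in the reverse direction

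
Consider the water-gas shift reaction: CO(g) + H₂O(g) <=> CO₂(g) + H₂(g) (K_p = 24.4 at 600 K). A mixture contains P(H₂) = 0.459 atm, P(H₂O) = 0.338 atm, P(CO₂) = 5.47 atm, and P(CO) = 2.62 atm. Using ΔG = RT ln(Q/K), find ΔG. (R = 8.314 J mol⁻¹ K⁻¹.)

ΔG = -10.7 kJ/mol

Q_p = P(CO₂)·P(H₂) / (P(CO)·P(H₂O)) = (5.47)·(0.459) / ((2.62)·(0.338)) = 2.84
ΔG = RT ln(Q_p/K_p) = (8.314 J mol⁻¹ K⁻¹)(600 K) × ln(2.84/24.4)
   = (4.988 kJ/mol)(-2.151) = -10.7 kJ/mol
ΔG < 0, so the forward reaction is spontaneous (proceeds forward).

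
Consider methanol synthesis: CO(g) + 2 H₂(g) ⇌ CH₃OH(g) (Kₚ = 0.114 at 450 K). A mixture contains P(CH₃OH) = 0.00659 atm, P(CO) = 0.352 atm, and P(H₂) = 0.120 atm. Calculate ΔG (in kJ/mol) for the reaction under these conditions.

Qₚ = P(CH₃OH) / (P(CO)·P(H₂)²) = (0.00659) / ((0.352)·(0.120)²) = 1.30
ΔG = RT ln(Qₚ/Kₚ) = (8.314 J mol⁻¹ K⁻¹)(450 K) × ln(1.30/0.114)
   = (3.741 kJ/mol)(2.434) = 9.11 kJ/mol
ΔG > 0, so the forward reaction is non-spontaneous (proceeds in reverse).

ΔG = 9.11 kJ/mol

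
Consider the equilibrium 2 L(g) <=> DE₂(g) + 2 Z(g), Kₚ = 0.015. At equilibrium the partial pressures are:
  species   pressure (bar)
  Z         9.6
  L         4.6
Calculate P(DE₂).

P(DE₂) = 0.0034 bar

At equilibrium, Kₚ = P(DE₂)·P(Z)² / P(L)² = 0.015.
(P(DE₂))·(9.6)² / (4.6)² = 0.015
P(DE₂) = 0.00344 = 0.0034 bar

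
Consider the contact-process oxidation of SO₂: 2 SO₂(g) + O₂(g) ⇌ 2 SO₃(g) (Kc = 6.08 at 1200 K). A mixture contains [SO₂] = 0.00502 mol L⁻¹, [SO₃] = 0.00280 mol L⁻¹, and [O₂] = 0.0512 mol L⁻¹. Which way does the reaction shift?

Qc = [SO₃]² / ([SO₂]²·[O₂]) = (0.00280)² / ((0.00502)²·(0.0512)) = 6.08
Qc = 6.08 = Kc, so the system is already at equilibrium.

no net change (already at equilibrium)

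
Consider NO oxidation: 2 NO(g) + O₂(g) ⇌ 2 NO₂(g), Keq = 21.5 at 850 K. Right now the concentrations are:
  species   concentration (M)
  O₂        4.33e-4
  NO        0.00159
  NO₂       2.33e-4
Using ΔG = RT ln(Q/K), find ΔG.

ΔG = 5.91 kJ/mol

Q = [NO₂]² / ([NO]²·[O₂]) = (2.33e-4)² / ((0.00159)²·(4.33e-4)) = 49.6
ΔG = RT ln(Q/Keq) = (8.314 J mol⁻¹ K⁻¹)(850 K) × ln(49.6/21.5)
   = (7.067 kJ/mol)(0.8359) = 5.91 kJ/mol
ΔG > 0, so the forward reaction is non-spontaneous (proceeds in reverse).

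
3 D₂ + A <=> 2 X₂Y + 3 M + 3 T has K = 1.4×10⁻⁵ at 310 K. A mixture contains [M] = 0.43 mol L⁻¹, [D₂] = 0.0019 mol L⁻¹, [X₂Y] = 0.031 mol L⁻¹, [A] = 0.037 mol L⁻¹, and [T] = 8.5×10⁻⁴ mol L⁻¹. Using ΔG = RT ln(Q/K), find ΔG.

Q = [X₂Y]²·[M]³·[T]³ / ([D₂]³·[A]) = (0.031)²·(0.43)³·(8.5×10⁻⁴)³ / ((0.0019)³·(0.037)) = 1.85×10⁻⁴
ΔG = RT ln(Q/K) = (8.314 J mol⁻¹ K⁻¹)(310 K) × ln(1.85×10⁻⁴/1.4×10⁻⁵)
   = (2.577 kJ/mol)(2.581) = 6.65 kJ/mol
ΔG > 0, so the forward reaction is non-spontaneous (proceeds in reverse).

ΔG = 6.65 kJ/mol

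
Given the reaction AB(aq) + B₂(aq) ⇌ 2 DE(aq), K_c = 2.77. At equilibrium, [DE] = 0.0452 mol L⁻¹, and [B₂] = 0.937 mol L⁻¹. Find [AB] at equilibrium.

[AB] = 7.87×10⁻⁴ mol L⁻¹

At equilibrium, K_c = [DE]² / ([AB]·[B₂]) = 2.77.
(0.0452)² / (([AB])·(0.937)) = 2.77
[AB] = 7.87×10⁻⁴ mol L⁻¹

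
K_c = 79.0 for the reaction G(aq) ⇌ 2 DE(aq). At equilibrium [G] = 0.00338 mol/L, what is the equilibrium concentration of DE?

[DE] = 0.517 mol/L

At equilibrium, K_c = [DE]² / [G] = 79.0.
([DE])² / (0.00338) = 79.0
[DE]² = 0.267 ⇒ [DE] = 0.517 mol/L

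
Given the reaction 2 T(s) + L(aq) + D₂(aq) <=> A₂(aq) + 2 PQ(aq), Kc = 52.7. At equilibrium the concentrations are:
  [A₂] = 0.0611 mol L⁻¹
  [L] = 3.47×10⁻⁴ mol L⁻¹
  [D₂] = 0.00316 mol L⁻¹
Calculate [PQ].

(T is a pure solid — omitted from Kc.)
At equilibrium, Kc = [A₂]·[PQ]² / ([L]·[D₂]) = 52.7.
(0.0611)·([PQ])² / ((3.47×10⁻⁴)·(0.00316)) = 52.7
[PQ]² = 9.46×10⁻⁴ ⇒ [PQ] = 0.0308 mol L⁻¹

[PQ] = 0.0308 mol L⁻¹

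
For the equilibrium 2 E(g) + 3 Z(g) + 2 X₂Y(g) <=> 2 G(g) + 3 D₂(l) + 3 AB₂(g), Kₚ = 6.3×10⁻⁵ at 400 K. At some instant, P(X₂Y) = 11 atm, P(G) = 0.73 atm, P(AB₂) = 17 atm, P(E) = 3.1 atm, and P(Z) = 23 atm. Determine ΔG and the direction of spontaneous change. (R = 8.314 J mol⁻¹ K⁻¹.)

(D₂ is a pure liquid — omitted from Qₚ.)
Qₚ = P(G)²·P(AB₂)³ / (P(E)²·P(Z)³·P(X₂Y)²) = (0.73)²·(17)³ / ((3.1)²·(23)³·(11)²) = 1.85×10⁻⁴
ΔG = RT ln(Qₚ/Kₚ) = (8.314 J mol⁻¹ K⁻¹)(400 K) × ln(1.85×10⁻⁴/6.3×10⁻⁵)
   = (3.326 kJ/mol)(1.077) = 3.58 kJ/mol
ΔG > 0, so the forward reaction is non-spontaneous (proceeds in reverse).

ΔG = 3.58 kJ/mol; the forward reaction is non-spontaneous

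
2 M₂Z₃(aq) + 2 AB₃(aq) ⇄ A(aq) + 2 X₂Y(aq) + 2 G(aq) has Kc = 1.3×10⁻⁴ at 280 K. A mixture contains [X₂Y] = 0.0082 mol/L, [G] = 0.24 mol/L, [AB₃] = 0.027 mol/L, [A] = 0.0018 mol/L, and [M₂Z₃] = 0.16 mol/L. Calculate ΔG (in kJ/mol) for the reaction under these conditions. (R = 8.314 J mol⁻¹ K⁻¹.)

Qc = [A]·[X₂Y]²·[G]² / ([M₂Z₃]²·[AB₃]²) = (0.0018)·(0.0082)²·(0.24)² / ((0.16)²·(0.027)²) = 3.74×10⁻⁴
ΔG = RT ln(Qc/Kc) = (8.314 J mol⁻¹ K⁻¹)(280 K) × ln(3.74×10⁻⁴/1.3×10⁻⁴)
   = (2.328 kJ/mol)(1.057) = 2.46 kJ/mol
ΔG > 0, so the forward reaction is non-spontaneous (proceeds in reverse).

ΔG = 2.46 kJ/mol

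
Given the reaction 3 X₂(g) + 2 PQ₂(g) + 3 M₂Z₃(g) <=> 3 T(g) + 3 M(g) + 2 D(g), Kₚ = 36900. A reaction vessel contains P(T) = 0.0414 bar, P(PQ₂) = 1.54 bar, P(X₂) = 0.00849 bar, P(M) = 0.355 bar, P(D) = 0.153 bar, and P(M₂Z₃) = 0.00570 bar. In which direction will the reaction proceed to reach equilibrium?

to the left

Qₚ = P(T)³·P(M)³·P(D)² / (P(X₂)³·P(PQ₂)²·P(M₂Z₃)³) = (0.0414)³·(0.355)³·(0.153)² / ((0.00849)³·(1.54)²·(0.00570)³) = 2.76×10⁵
Qₚ = 2.76×10⁵ > Kₚ = 36900, so the reverse reaction proceeds.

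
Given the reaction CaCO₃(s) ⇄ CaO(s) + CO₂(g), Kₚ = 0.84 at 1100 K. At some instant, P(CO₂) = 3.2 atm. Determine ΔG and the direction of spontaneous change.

ΔG = 12.2 kJ/mol; the forward reaction is non-spontaneous

(CaCO₃, CaO are pure solids — omitted from Qₚ.)
Qₚ = P(CO₂) = 3.20
ΔG = RT ln(Qₚ/Kₚ) = (8.314 J mol⁻¹ K⁻¹)(1100 K) × ln(3.20/0.84)
   = (9.145 kJ/mol)(1.338) = 12.2 kJ/mol
ΔG > 0, so the forward reaction is non-spontaneous (proceeds in reverse).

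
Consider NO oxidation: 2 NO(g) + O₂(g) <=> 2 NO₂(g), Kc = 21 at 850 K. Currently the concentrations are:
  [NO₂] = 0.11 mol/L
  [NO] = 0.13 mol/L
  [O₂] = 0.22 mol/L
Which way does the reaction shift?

Qc = [NO₂]² / ([NO]²·[O₂]) = (0.11)² / ((0.13)²·(0.22)) = 3.3
Qc = 3.3 < Kc = 21, so the forward reaction proceeds.

forward (toward products)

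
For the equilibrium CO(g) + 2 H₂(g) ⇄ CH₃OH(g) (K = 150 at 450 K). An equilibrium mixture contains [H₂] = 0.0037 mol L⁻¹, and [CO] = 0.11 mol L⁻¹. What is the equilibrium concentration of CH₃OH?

[CH₃OH] = 2.3×10⁻⁴ mol L⁻¹

At equilibrium, K = [CH₃OH] / ([CO]·[H₂]²) = 150.
([CH₃OH]) / ((0.11)·(0.0037)²) = 150
[CH₃OH] = 2.26×10⁻⁴ = 2.3×10⁻⁴ mol L⁻¹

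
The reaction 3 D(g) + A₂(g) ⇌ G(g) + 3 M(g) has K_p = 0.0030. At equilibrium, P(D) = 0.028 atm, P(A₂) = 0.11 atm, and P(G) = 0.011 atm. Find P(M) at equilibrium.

At equilibrium, K_p = P(G)·P(M)³ / (P(D)³·P(A₂)) = 0.0030.
(0.011)·(P(M))³ / ((0.028)³·(0.11)) = 0.0030
P(M)³ = 6.59×10⁻⁷ ⇒ P(M) = 0.0087 atm

P(M) = 0.0087 atm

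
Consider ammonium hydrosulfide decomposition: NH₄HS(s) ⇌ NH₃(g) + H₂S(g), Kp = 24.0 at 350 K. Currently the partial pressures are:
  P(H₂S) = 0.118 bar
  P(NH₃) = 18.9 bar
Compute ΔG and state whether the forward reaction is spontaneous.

ΔG = -6.91 kJ/mol; the forward reaction is spontaneous

(NH₄HS is a pure solid — omitted from Qp.)
Qp = P(NH₃)·P(H₂S) = (18.9)·(0.118) = 2.23
ΔG = RT ln(Qp/Kp) = (8.314 J mol⁻¹ K⁻¹)(350 K) × ln(2.23/24.0)
   = (2.910 kJ/mol)(-2.376) = -6.91 kJ/mol
ΔG < 0, so the forward reaction is spontaneous (proceeds forward).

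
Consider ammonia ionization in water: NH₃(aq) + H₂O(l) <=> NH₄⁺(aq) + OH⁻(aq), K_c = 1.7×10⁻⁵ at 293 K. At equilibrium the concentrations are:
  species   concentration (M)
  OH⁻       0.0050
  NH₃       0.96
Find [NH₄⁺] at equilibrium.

[NH₄⁺] = 0.0033 M

(H₂O is a pure liquid — omitted from K_c.)
At equilibrium, K_c = [NH₄⁺]·[OH⁻] / [NH₃] = 1.7×10⁻⁵.
([NH₄⁺])·(0.0050) / (0.96) = 1.7×10⁻⁵
[NH₄⁺] = 0.00326 = 0.0033 M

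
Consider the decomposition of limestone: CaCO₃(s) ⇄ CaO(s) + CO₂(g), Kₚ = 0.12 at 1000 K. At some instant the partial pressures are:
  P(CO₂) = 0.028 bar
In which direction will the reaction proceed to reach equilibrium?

(CaCO₃, CaO are pure solids — omitted from Qₚ.)
Qₚ = P(CO₂) = 0.028
Qₚ = 0.028 < Kₚ = 0.12, so the forward reaction proceeds.

toward products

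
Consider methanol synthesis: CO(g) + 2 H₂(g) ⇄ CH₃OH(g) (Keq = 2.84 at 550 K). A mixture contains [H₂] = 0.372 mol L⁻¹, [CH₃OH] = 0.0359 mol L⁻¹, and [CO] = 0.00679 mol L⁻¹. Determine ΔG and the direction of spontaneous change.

Q = [CH₃OH] / ([CO]·[H₂]²) = (0.0359) / ((0.00679)·(0.372)²) = 38.2
ΔG = RT ln(Q/Keq) = (8.314 J mol⁻¹ K⁻¹)(550 K) × ln(38.2/2.84)
   = (4.573 kJ/mol)(2.599) = 11.9 kJ/mol
ΔG > 0, so the forward reaction is non-spontaneous (proceeds in reverse).

ΔG = 11.9 kJ/mol; the forward reaction is non-spontaneous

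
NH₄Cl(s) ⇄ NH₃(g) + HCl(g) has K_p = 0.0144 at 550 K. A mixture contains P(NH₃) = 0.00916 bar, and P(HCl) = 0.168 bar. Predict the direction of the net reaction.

forward (toward products)

(NH₄Cl is a pure solid — omitted from Q_p.)
Q_p = P(NH₃)·P(HCl) = (0.00916)·(0.168) = 0.00154
Q_p = 0.00154 < K_p = 0.0144, so the forward reaction proceeds.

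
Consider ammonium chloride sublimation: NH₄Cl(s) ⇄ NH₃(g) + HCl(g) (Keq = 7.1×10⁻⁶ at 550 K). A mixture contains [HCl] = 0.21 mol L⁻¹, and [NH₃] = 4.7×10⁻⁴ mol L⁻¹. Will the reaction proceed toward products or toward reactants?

reverse (toward reactants)

(NH₄Cl is a pure solid — omitted from Q.)
Q = [NH₃]·[HCl] = (4.7×10⁻⁴)·(0.21) = 9.9×10⁻⁵
Q = 9.9×10⁻⁵ > Keq = 7.1×10⁻⁶, so the reverse reaction proceeds.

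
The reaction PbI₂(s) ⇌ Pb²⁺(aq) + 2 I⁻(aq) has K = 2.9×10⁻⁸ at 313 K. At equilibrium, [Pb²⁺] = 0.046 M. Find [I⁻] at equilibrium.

[I⁻] = 7.9×10⁻⁴ M

(PbI₂ is a pure solid — omitted from K.)
At equilibrium, K = [Pb²⁺]·[I⁻]² = 2.9×10⁻⁸.
(0.046)·([I⁻])² = 2.9×10⁻⁸
[I⁻]² = 6.30×10⁻⁷ ⇒ [I⁻] = 7.9×10⁻⁴ M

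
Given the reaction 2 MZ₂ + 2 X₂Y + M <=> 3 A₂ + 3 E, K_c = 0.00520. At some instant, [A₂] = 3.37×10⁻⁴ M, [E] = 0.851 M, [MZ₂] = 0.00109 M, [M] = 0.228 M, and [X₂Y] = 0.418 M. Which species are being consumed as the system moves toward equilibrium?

Q_c = [A₂]³·[E]³ / ([MZ₂]²·[X₂Y]²·[M]) = (3.37×10⁻⁴)³·(0.851)³ / ((0.00109)²·(0.418)²·(0.228)) = 4.98×10⁻⁴
Q_c = 4.98×10⁻⁴ < K_c = 0.00520: net forward reaction.

MZ₂, X₂Y, M (reactants)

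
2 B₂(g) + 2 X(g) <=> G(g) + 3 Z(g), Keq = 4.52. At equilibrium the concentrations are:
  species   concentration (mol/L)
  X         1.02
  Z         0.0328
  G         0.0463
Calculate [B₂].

[B₂] = 5.89×10⁻⁴ mol/L

At equilibrium, Keq = [G]·[Z]³ / ([B₂]²·[X]²) = 4.52.
(0.0463)·(0.0328)³ / (([B₂])²·(1.02)²) = 4.52
[B₂]² = 3.47×10⁻⁷ ⇒ [B₂] = 5.89×10⁻⁴ mol/L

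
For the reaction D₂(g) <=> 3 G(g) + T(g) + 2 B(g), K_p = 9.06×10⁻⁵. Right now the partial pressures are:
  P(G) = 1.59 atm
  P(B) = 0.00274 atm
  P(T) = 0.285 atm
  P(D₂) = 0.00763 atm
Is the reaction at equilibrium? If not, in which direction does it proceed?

to the left

Q_p = P(G)³·P(T)·P(B)² / P(D₂) = (1.59)³·(0.285)·(0.00274)² / (0.00763) = 0.00113
Q_p = 0.00113 > K_p = 9.06×10⁻⁵, so the reverse reaction proceeds.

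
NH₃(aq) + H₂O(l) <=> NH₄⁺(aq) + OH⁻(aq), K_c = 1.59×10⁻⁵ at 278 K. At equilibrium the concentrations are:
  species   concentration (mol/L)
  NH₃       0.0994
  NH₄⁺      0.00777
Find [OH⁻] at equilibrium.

(H₂O is a pure liquid — omitted from K_c.)
At equilibrium, K_c = [NH₄⁺]·[OH⁻] / [NH₃] = 1.59×10⁻⁵.
(0.00777)·([OH⁻]) / (0.0994) = 1.59×10⁻⁵
[OH⁻] = 2.03×10⁻⁴ mol/L

[OH⁻] = 2.03×10⁻⁴ mol/L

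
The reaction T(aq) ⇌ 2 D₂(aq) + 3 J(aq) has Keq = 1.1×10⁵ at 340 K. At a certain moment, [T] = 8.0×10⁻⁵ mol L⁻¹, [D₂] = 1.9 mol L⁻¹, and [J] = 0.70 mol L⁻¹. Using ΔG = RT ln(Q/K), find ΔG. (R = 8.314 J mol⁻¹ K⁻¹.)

ΔG = -5.54 kJ/mol

Q = [D₂]²·[J]³ / [T] = (1.9)²·(0.70)³ / (8.0×10⁻⁵) = 15500
ΔG = RT ln(Q/Keq) = (8.314 J mol⁻¹ K⁻¹)(340 K) × ln(15500/1.1×10⁵)
   = (2.827 kJ/mol)(-1.960) = -5.54 kJ/mol
ΔG < 0, so the forward reaction is spontaneous (proceeds forward).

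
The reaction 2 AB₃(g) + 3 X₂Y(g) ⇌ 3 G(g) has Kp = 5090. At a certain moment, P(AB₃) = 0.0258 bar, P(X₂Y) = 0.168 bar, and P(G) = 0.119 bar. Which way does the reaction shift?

forward (toward products)

Qp = P(G)³ / (P(AB₃)²·P(X₂Y)³) = (0.119)³ / ((0.0258)²·(0.168)³) = 534
Qp = 534 < Kp = 5090, so the forward reaction proceeds.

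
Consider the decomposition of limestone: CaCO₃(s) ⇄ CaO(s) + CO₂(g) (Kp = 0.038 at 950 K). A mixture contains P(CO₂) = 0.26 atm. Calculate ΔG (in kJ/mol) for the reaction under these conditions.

ΔG = 15.2 kJ/mol

(CaCO₃, CaO are pure solids — omitted from Qp.)
Qp = P(CO₂) = 0.260
ΔG = RT ln(Qp/Kp) = (8.314 J mol⁻¹ K⁻¹)(950 K) × ln(0.260/0.038)
   = (7.898 kJ/mol)(1.923) = 15.2 kJ/mol
ΔG > 0, so the forward reaction is non-spontaneous (proceeds in reverse).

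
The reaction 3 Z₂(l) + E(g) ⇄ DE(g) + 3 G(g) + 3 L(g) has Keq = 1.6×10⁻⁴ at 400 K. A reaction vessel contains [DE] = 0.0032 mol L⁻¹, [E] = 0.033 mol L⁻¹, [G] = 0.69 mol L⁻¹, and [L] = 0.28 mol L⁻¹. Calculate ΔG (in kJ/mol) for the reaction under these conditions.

ΔG = 4.90 kJ/mol

(Z₂ is a pure liquid — omitted from Q.)
Q = [DE]·[G]³·[L]³ / [E] = (0.0032)·(0.69)³·(0.28)³ / (0.033) = 6.99×10⁻⁴
ΔG = RT ln(Q/Keq) = (8.314 J mol⁻¹ K⁻¹)(400 K) × ln(6.99×10⁻⁴/1.6×10⁻⁴)
   = (3.326 kJ/mol)(1.474) = 4.90 kJ/mol
ΔG > 0, so the forward reaction is non-spontaneous (proceeds in reverse).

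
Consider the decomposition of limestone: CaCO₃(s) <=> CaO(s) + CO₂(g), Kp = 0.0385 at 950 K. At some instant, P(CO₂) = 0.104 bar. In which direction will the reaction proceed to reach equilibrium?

reverse (toward reactants)

(CaCO₃, CaO are pure solids — omitted from Qp.)
Qp = P(CO₂) = 0.104
Qp = 0.104 > Kp = 0.0385, so the reverse reaction proceeds.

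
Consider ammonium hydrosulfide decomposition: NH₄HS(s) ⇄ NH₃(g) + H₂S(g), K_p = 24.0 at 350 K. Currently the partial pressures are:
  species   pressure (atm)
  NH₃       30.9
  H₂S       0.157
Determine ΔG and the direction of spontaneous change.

(NH₄HS is a pure solid — omitted from Q_p.)
Q_p = P(NH₃)·P(H₂S) = (30.9)·(0.157) = 4.85
ΔG = RT ln(Q_p/K_p) = (8.314 J mol⁻¹ K⁻¹)(350 K) × ln(4.85/24.0)
   = (2.910 kJ/mol)(-1.599) = -4.65 kJ/mol
ΔG < 0, so the forward reaction is spontaneous (proceeds forward).

ΔG = -4.65 kJ/mol; the forward reaction is spontaneous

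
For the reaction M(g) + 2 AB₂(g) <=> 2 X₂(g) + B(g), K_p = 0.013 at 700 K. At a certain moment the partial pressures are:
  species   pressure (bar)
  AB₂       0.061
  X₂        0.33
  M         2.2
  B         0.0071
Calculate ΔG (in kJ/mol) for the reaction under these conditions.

Q_p = P(X₂)²·P(B) / (P(M)·P(AB₂)²) = (0.33)²·(0.0071) / ((2.2)·(0.061)²) = 0.0945
ΔG = RT ln(Q_p/K_p) = (8.314 J mol⁻¹ K⁻¹)(700 K) × ln(0.0945/0.013)
   = (5.820 kJ/mol)(1.984) = 11.5 kJ/mol
ΔG > 0, so the forward reaction is non-spontaneous (proceeds in reverse).

ΔG = 11.5 kJ/mol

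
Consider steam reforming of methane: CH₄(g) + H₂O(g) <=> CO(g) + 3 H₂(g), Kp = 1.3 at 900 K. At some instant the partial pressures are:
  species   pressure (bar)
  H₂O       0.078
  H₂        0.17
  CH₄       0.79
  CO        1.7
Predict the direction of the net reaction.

to the right

Qp = P(CO)·P(H₂)³ / (P(CH₄)·P(H₂O)) = (1.7)·(0.17)³ / ((0.79)·(0.078)) = 0.14
Qp = 0.14 < Kp = 1.3, so the forward reaction proceeds.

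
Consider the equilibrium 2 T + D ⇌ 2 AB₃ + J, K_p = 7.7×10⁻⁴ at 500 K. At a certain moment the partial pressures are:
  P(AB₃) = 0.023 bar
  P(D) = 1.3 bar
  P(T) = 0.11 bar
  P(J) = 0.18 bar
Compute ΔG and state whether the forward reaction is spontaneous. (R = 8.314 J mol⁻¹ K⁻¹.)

Q_p = P(AB₃)²·P(J) / (P(T)²·P(D)) = (0.023)²·(0.18) / ((0.11)²·(1.3)) = 0.00605
ΔG = RT ln(Q_p/K_p) = (8.314 J mol⁻¹ K⁻¹)(500 K) × ln(0.00605/7.7×10⁻⁴)
   = (4.157 kJ/mol)(2.061) = 8.57 kJ/mol
ΔG > 0, so the forward reaction is non-spontaneous (proceeds in reverse).

ΔG = 8.57 kJ/mol; the forward reaction is non-spontaneous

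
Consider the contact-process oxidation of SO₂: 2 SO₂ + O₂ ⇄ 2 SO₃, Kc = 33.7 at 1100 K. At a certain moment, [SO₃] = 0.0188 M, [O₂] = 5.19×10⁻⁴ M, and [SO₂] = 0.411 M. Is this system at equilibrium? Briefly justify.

Qc = [SO₃]² / ([SO₂]²·[O₂]) = (0.0188)² / ((0.411)²·(5.19×10⁻⁴)) = 4.03
Qc = 4.03 < Kc = 33.7: net forward reaction.

no; Q < K, reaction proceeds forward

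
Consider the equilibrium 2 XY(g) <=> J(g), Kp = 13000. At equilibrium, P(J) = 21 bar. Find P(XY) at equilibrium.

P(XY) = 0.040 bar

At equilibrium, Kp = P(J) / P(XY)² = 13000.
(21) / (P(XY))² = 13000
P(XY)² = 0.00162 ⇒ P(XY) = 0.040 bar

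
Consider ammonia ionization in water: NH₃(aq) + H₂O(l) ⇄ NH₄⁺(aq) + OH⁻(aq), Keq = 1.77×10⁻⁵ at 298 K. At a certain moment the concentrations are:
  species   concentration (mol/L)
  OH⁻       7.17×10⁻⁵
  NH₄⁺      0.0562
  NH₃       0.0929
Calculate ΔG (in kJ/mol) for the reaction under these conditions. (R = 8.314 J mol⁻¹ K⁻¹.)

(H₂O is a pure liquid — omitted from Q.)
Q = [NH₄⁺]·[OH⁻] / [NH₃] = (0.0562)·(7.17×10⁻⁵) / (0.0929) = 4.34×10⁻⁵
ΔG = RT ln(Q/Keq) = (8.314 J mol⁻¹ K⁻¹)(298 K) × ln(4.34×10⁻⁵/1.77×10⁻⁵)
   = (2.478 kJ/mol)(0.8969) = 2.22 kJ/mol
ΔG > 0, so the forward reaction is non-spontaneous (proceeds in reverse).

ΔG = 2.22 kJ/mol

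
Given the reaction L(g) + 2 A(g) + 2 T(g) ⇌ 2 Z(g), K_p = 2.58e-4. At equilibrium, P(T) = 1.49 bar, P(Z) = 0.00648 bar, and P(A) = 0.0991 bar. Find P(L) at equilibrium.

At equilibrium, K_p = P(Z)² / (P(L)·P(A)²·P(T)²) = 2.58e-4.
(0.00648)² / ((P(L))·(0.0991)²·(1.49)²) = 2.58e-4
P(L) = 7.46 bar

P(L) = 7.46 bar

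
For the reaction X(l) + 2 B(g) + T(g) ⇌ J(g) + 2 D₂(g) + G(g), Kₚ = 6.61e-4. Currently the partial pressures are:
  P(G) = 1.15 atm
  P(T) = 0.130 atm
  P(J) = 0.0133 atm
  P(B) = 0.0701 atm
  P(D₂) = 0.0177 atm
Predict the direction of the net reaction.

(X is a pure liquid — omitted from Qₚ.)
Qₚ = P(J)·P(D₂)²·P(G) / (P(B)²·P(T)) = (0.0133)·(0.0177)²·(1.15) / ((0.0701)²·(0.130)) = 0.00750
Qₚ = 0.00750 > Kₚ = 6.61e-4, so the reverse reaction proceeds.

toward reactants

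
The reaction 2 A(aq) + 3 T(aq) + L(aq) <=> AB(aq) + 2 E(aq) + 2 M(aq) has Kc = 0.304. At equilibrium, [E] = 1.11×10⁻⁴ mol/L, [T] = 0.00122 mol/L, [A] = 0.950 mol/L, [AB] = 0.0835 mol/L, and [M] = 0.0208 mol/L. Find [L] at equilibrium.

[L] = 8.93×10⁻⁴ mol/L

At equilibrium, Kc = [AB]·[E]²·[M]² / ([A]²·[T]³·[L]) = 0.304.
(0.0835)·(1.11×10⁻⁴)²·(0.0208)² / ((0.950)²·(0.00122)³·([L])) = 0.304
[L] = 8.93×10⁻⁴ mol/L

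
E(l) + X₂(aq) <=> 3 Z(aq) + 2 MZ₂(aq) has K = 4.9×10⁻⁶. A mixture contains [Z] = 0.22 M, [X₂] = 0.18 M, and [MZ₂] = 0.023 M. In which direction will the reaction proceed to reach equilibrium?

(E is a pure liquid — omitted from Q.)
Q = [Z]³·[MZ₂]² / [X₂] = (0.22)³·(0.023)² / (0.18) = 3.1×10⁻⁵
Q = 3.1×10⁻⁵ > K = 4.9×10⁻⁶, so the reverse reaction proceeds.

to the left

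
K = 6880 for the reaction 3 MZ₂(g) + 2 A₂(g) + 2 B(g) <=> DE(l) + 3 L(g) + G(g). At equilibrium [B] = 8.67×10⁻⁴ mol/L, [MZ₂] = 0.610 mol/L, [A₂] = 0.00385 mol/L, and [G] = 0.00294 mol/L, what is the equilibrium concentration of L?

(DE is a pure liquid — omitted from K.)
At equilibrium, K = [L]³·[G] / ([MZ₂]³·[A₂]²·[B]²) = 6880.
([L])³·(0.00294) / ((0.610)³·(0.00385)²·(8.67×10⁻⁴)²) = 6880
[L]³ = 5.92×10⁻⁶ ⇒ [L] = 0.0181 mol/L

[L] = 0.0181 mol/L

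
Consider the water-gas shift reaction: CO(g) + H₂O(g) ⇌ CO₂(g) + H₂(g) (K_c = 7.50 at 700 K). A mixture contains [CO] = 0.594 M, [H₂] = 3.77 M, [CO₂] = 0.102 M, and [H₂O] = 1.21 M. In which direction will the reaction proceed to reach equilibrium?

Q_c = [CO₂]·[H₂] / ([CO]·[H₂O]) = (0.102)·(3.77) / ((0.594)·(1.21)) = 0.535
Q_c = 0.535 < K_c = 7.50, so the forward reaction proceeds.

to the right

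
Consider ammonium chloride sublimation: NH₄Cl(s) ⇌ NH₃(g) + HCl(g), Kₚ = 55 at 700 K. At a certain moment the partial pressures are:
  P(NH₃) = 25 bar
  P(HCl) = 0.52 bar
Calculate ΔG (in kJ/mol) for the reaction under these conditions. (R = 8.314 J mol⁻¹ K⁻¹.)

(NH₄Cl is a pure solid — omitted from Qₚ.)
Qₚ = P(NH₃)·P(HCl) = (25)·(0.52) = 13.0
ΔG = RT ln(Qₚ/Kₚ) = (8.314 J mol⁻¹ K⁻¹)(700 K) × ln(13.0/55)
   = (5.820 kJ/mol)(-1.442) = -8.39 kJ/mol
ΔG < 0, so the forward reaction is spontaneous (proceeds forward).

ΔG = -8.39 kJ/mol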